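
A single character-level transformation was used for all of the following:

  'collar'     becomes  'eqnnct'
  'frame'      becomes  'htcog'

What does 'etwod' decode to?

crumb

Compare letters: c→e is +2, o→q is +2, l→n is +2 — a constant shift. This is a Caesar cipher with shift 2.
Reversing it on etwod: e−2=c, t−2=r, w−2=u, o−2=m, d−2=b.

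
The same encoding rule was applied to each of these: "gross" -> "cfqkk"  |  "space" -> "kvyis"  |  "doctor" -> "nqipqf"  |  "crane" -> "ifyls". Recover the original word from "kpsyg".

steam

g(6)→c(2) and r(17)→f(5) fit y≡5x+24 (mod 26); the inverse of 5 mod 26 is 21. This is an affine cipher: with a=0,…,z=25, each position x becomes (5x+24) mod 26.
Undoing it on kpsyg: k(10)→21·(10−24)≡18=s; p(15)→21·(15−24)≡19=t; s(18)→21·(18−24)≡4=e; y(24)→21·(24−24)≡0=a; g(6)→21·(6−24)≡12=m (all mod 26).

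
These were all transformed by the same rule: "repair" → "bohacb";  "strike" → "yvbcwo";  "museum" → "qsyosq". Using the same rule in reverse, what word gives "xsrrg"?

buddy

r(17)→b(1) and e(4)→o(14) fit y≡23x+0 (mod 26); the inverse of 23 mod 26 is 17. Treating letters as 0–25, the rule is x ↦ 23x + 0 (mod 26).
Decoding xsrrg: x(23)→17·(23−0)≡1=b; s(18)→17·(18−0)≡20=u; r(17)→17·(17−0)≡3=d; r(17)→17·(17−0)≡3=d; g(6)→17·(6−0)≡24=y (all mod 26).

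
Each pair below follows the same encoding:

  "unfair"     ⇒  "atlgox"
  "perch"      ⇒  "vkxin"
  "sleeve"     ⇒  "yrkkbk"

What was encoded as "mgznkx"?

gather

Compare letters: u→a is +6, n→t is +6, f→l is +6 — a constant shift. It's a constant shift of +6 (ROT6).
Reversing it on mgznkx: m−6=g, g−6=a, z−6=t, n−6=h, k−6=e, x−6=r.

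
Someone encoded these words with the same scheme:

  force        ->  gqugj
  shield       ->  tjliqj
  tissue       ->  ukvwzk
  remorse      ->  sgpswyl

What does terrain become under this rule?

In force: f→g is +1, o→q is +2, r→u is +3, c→g is +4 — the shift increases by 1 each position. The shift increases by 1 at each position, starting from +1: 1, 2, 3, ….
For terrain: t+1=u, e+2=g, r+3=u, r+4=v, a+5=f, i+6=o, n+7=u.

uguvfou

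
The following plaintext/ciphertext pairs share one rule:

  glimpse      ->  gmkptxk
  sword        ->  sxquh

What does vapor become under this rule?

In glimpse: g→g is +0, l→m is +1, i→k is +2, m→p is +3 — the shift increases by 1 each position. The shift increases by 1 at each position, starting from +0: 0, 1, 2, ….
On vapor: v+0=v, a+1=b, p+2=r, o+3=r, r+4=v.

vbrrv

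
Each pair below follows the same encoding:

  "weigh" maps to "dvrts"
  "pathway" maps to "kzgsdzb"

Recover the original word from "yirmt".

bring

This is the alphabet-reversal cipher (Atbash): a becomes z, b becomes y, etc.
Reversing it on yirmt: y↔b, i↔r, r↔i, m↔n, t↔g.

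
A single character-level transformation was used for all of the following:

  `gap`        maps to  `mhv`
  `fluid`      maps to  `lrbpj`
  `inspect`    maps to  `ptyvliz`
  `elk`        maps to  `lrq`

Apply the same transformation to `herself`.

nlxylrl

The shift depends on letter class: consonant g→m is +6, but vowel a→h is +7. Two shifts are in play — +7 for a/e/i/o/u, +6 for every other letter.
For herself: h(cons)+6=n, e(vowel)+7=l, r(cons)+6=x, s(cons)+6=y, e(vowel)+7=l, l(cons)+6=r, f(cons)+6=l.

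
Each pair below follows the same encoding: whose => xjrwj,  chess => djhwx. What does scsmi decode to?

rapid

The shift increases by 1 at each position, starting from +1: 1, 2, 3, ….
Undoing it on scsmi: s−1=r, c−2=a, s−3=p, m−4=i, i−5=d.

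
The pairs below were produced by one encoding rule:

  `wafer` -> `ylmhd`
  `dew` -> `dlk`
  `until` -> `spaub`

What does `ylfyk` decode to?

dryer

The output letters match the input read backwards, each shifted +7: wafer reversed is refaw. Two steps: reverse the string, then apply a Caesar shift of +7.
Decoding ylfyk: shift back: y−7=r, l−7=e, f−7=y, y−7=r, k−7=d → reyrd; then reverse → dryer.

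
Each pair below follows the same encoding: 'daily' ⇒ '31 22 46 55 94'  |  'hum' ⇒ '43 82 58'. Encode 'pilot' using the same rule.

67 46 55 64 79

d(#4)→31 and a(#1)→22: differences scale by 3, so n = 3·pos + 19. The formula is n = 3×(alphabet index, a=1) + 19.
Applying it to pilot: p=16→67, i=9→46, l=12→55, o=15→64, t=20→79.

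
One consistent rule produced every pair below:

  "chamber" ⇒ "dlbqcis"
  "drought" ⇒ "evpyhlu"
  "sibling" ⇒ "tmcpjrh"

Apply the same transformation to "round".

ssvre

The shifts repeat in a cycle of length 2: positions 0,1,… shift by +1, +4, then the pattern repeats.
For round: r+1=s, o+4=s, u+1=v, n+4=r, d+1=e.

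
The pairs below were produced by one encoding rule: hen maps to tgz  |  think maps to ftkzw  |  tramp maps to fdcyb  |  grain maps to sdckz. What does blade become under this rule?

The shift depends on letter class: consonant h→t is +12, but vowel e→g is +2. Vowels shift forward by 2 and consonants shift forward by 12.
For blade: b(cons)+12=n, l(cons)+12=x, a(vowel)+2=c, d(cons)+12=p, e(vowel)+2=g.

nxcpg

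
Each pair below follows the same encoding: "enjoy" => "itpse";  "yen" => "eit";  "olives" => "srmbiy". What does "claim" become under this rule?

The shift depends on letter class: consonant n→t is +6, but vowel e→i is +4. Two shifts are in play — +4 for a/e/i/o/u, +6 for every other letter.
Applying it to claim: c(cons)+6=i, l(cons)+6=r, a(vowel)+4=e, i(vowel)+4=m, m(cons)+6=s.

irems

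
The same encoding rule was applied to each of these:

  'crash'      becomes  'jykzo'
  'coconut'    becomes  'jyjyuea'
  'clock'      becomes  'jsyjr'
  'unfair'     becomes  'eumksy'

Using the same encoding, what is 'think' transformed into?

The rule splits by letter class: vowels +10, consonants +7.
Applying it to think: t(cons)+7=a, h(cons)+7=o, i(vowel)+10=s, n(cons)+7=u, k(cons)+7=r.

aosur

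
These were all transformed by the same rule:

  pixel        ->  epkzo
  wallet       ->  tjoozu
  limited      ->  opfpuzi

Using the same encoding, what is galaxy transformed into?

p(15)→e(4) and i(8)→p(15) fit y≡17x+9 (mod 26); the inverse of 17 mod 26 is 23. Each letter's alphabet position (a=0..z=25) is mapped through 17·x+9 mod 26 — an affine cipher.
Applying it to galaxy: g(6)→17·6+9≡7=h; a(0)→17·0+9≡9=j; l(11)→17·11+9≡14=o; a(0)→17·0+9≡9=j; x(23)→17·23+9≡10=k; y(24)→17·24+9≡1=b (all mod 26).

hjojkb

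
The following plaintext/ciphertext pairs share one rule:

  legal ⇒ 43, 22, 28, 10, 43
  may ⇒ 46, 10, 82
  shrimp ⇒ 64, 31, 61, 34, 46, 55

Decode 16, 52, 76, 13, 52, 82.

cowboy

l(#12)→43 and e(#5)→22: differences scale by 3, so n = 3·pos + 7. With a=1..z=26, the number is 3·pos + 7.
Reversing it on 16, 52, 76, 13, 52, 82: 16→(16−7)÷3=3=c, 52→(52−7)÷3=15=o, 76→(76−7)÷3=23=w, 13→(13−7)÷3=2=b, 52→(52−7)÷3=15=o, 82→(82−7)÷3=25=y.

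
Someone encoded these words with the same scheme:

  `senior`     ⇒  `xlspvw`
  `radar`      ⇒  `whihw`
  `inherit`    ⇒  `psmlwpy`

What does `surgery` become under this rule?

The shift depends on letter class: consonant s→x is +5, but vowel e→l is +7. Vowels shift forward by 7 and consonants shift forward by 5.
On surgery: s(cons)+5=x, u(vowel)+7=b, r(cons)+5=w, g(cons)+5=l, e(vowel)+7=l, r(cons)+5=w, y(cons)+5=d.

xbwllwd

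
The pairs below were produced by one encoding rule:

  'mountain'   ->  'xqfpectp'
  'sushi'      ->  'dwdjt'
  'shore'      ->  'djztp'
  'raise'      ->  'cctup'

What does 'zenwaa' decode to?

occupy

Shifts by position in mountain: pos 0: m→x (+11), pos 1: o→q (+2), pos 2: u→f (+11), pos 3: n→p (+2) — repeating every 2. It's a Vigenère-style cipher with numeric key [11,2]: position i shifts by key[i mod 2].
Undoing it on zenwaa: z−11=o, e−2=c, n−11=c, w−2=u, a−11=p, a−2=y.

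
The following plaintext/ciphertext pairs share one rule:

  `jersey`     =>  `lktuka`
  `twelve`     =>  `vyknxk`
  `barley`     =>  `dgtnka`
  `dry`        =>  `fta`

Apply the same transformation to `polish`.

Vowels shift forward by 6 and consonants shift forward by 2.
For polish: p(cons)+2=r, o(vowel)+6=u, l(cons)+2=n, i(vowel)+6=o, s(cons)+2=u, h(cons)+2=j.

runouj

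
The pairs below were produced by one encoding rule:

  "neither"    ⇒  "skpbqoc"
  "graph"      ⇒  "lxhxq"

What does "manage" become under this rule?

In neither: n→s is +5, e→k is +6, i→p is +7, t→b is +8 — the shift increases by 1 each position. Letter i (0-indexed) is shifted by i+5, so successive shifts are 5, 6, 7, ….
On manage: m+5=r, a+6=g, n+7=u, a+8=i, g+9=p, e+10=o.

rguipo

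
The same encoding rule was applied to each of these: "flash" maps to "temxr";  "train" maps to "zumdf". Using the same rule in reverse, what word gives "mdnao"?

The output letters match the input read backwards, each shifted +12: flash reversed is hsalf. Two steps: reverse the string, then apply a Caesar shift of +12.
Reversing it on mdnao: shift back: m−12=a, d−12=r, n−12=b, a−12=o, o−12=c → arboc; then reverse → cobra.

cobra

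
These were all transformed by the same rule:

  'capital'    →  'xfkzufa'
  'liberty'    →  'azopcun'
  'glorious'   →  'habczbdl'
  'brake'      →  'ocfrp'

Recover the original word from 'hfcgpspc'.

gardener

c(2)→x(23) and a(0)→f(5) fit y≡9x+5 (mod 26); the inverse of 9 mod 26 is 3. Each letter's alphabet position (a=0..z=25) is mapped through 9·x+5 mod 26 — an affine cipher.
Decoding hfcgpspc: h(7)→3·(7−5)≡6=g; f(5)→3·(5−5)≡0=a; c(2)→3·(2−5)≡17=r; g(6)→3·(6−5)≡3=d; p(15)→3·(15−5)≡4=e; s(18)→3·(18−5)≡13=n; p(15)→3·(15−5)≡4=e; c(2)→3·(2−5)≡17=r (all mod 26).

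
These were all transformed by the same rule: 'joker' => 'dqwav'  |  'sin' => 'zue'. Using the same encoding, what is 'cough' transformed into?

The word is reversed, then every letter is shifted forward by 12.
On cough: reverse → hguoc; then shift: h+12=t, g+12=s, u+12=g, o+12=a, c+12=o.

tsgao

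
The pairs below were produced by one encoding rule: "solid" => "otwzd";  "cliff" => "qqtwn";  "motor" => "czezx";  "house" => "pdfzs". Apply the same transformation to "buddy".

joofm

Read the word backwards and shift each letter +11.
Applying it to buddy: reverse → yddub; then shift: y+11=j, d+11=o, d+11=o, u+11=f, b+11=m.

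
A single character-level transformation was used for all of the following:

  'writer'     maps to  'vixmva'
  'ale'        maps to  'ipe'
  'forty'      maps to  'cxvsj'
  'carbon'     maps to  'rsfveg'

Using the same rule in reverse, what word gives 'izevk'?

The word is reversed, then every letter is shifted forward by 4.
Decoding izevk: shift back: i−4=e, z−4=v, e−4=a, v−4=r, k−4=g → evarg; then reverse → grave.

grave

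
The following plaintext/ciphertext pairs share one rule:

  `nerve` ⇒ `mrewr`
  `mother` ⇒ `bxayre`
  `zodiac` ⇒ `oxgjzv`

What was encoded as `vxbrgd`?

comedy

n(13)→m(12) and e(4)→r(17) fit y≡11x+25 (mod 26); the inverse of 11 mod 26 is 19. Treating letters as 0–25, the rule is x ↦ 11x + 25 (mod 26).
Decoding vxbrgd: v(21)→19·(21−25)≡2=c; x(23)→19·(23−25)≡14=o; b(1)→19·(1−25)≡12=m; r(17)→19·(17−25)≡4=e; g(6)→19·(6−25)≡3=d; d(3)→19·(3−25)≡24=y (all mod 26).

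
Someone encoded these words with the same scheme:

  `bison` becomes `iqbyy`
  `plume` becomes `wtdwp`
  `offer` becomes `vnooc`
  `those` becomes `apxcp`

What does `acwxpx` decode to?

In bison: b→i is +7, i→q is +8, s→b is +9, o→y is +10 — the shift increases by 1 each position. The shift increases by 1 at each position, starting from +7: 7, 8, 9, ….
Reversing it on acwxpx: a−7=t, c−8=u, w−9=n, x−10=n, p−11=e, x−12=l.

tunnel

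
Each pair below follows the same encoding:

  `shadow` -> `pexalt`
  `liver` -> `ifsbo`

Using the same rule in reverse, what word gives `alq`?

It's a constant shift of +23 (ROT23).
Decoding alq: a−23=d, l−23=o, q−23=t.

dot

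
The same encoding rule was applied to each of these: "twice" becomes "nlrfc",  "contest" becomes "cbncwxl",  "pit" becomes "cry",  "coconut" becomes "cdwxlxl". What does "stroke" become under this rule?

ntxacb

The output letters match the input read backwards, each shifted +9: twice reversed is eciwt. Two steps: reverse the string, then apply a Caesar shift of +9.
Applying it to stroke: reverse → ekorts; then shift: e+9=n, k+9=t, o+9=x, r+9=a, t+9=c, s+9=b.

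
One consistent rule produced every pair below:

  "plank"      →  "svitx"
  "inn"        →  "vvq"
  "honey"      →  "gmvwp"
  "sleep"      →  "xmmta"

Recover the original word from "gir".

jay

The word is reversed, then every letter is shifted forward by 8.
Reversing it on gir: shift back: g−8=y, i−8=a, r−8=j → yaj; then reverse → jay.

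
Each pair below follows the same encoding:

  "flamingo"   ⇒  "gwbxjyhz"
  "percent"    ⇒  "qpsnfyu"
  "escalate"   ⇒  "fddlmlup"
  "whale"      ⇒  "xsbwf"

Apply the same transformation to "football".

gzpeclmw

Shifts by position in flamingo: pos 0: f→g (+1), pos 1: l→w (+11), pos 2: a→b (+1), pos 3: m→x (+11) — repeating every 2. It's a Vigenère-style cipher with numeric key [1,11]: position i shifts by key[i mod 2].
For football: f+1=g, o+11=z, o+1=p, t+11=e, b+1=c, a+11=l, l+1=m, l+11=w.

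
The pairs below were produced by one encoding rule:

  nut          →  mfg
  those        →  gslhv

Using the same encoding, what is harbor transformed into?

Each pair mirrors across the alphabet (n↔m, u↔f, t↔g): positions sum to 25. This is the alphabet-reversal cipher (Atbash): a becomes z, b becomes y, etc.
On harbor: h↔s, a↔z, r↔i, b↔y, o↔l, r↔i.

sziyli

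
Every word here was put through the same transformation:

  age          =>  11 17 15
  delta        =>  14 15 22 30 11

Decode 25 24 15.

The number is (letter's place in the alphabet, a=1) + 10.
Decoding 25 24 15: 25→(25−10)÷1=15=o, 24→(24−10)÷1=14=n, 15→(15−10)÷1=5=e.

one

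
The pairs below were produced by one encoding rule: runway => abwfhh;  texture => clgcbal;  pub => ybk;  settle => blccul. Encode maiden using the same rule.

The shift depends on letter class: consonant r→a is +9, but vowel u→b is +7. Vowels shift forward by 7 and consonants shift forward by 9.
On maiden: m(cons)+9=v, a(vowel)+7=h, i(vowel)+7=p, d(cons)+9=m, e(vowel)+7=l, n(cons)+9=w.

vhpmlw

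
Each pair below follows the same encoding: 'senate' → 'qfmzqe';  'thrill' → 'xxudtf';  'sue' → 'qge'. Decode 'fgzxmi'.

walnut

The word is reversed, then every letter is shifted forward by 12.
Reversing it on fgzxmi: shift back: f−12=t, g−12=u, z−12=n, x−12=l, m−12=a, i−12=w → tunlaw; then reverse → walnut.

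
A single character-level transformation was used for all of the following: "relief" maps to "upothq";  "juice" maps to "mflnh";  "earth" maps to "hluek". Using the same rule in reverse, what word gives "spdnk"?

Shifts by position in relief: pos 0: r→u (+3), pos 1: e→p (+11), pos 2: l→o (+3), pos 3: i→t (+11) — repeating every 2. The shifts repeat in a cycle of length 2: positions 0,1,… shift by +3, +11, then the pattern repeats.
Undoing it on spdnk: s−3=p, p−11=e, d−3=a, n−11=c, k−3=h.

peach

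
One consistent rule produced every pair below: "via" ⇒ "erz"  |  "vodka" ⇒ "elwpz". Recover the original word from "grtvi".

tiger

Each pair mirrors across the alphabet (v↔e, i↔r, a↔z): positions sum to 25. Each letter is replaced by its mirror in the alphabet: a↔z, b↔y, c↔x, and so on (the Atbash cipher).
Undoing it on grtvi: g↔t, r↔i, t↔g, v↔e, i↔r.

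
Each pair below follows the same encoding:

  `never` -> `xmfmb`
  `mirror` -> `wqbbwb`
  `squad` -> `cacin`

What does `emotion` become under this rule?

mwwdqwx

Vowels shift forward by 8 and consonants shift forward by 10.
On emotion: e(vowel)+8=m, m(cons)+10=w, o(vowel)+8=w, t(cons)+10=d, i(vowel)+8=q, o(vowel)+8=w, n(cons)+10=x.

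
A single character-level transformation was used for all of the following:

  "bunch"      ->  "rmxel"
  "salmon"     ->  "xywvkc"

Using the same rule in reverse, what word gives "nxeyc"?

The output letters match the input read backwards, each shifted +10: bunch reversed is hcnub. Two steps: reverse the string, then apply a Caesar shift of +10.
Decoding nxeyc: shift back: n−10=d, x−10=n, e−10=u, y−10=o, c−10=s → dnuos; then reverse → sound.

sound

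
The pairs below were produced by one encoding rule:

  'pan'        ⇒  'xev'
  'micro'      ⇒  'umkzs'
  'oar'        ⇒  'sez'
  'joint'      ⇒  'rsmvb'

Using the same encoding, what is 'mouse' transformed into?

usyai

The shift depends on letter class: consonant p→x is +8, but vowel a→e is +4. Vowels shift forward by 4 and consonants shift forward by 8.
On mouse: m(cons)+8=u, o(vowel)+4=s, u(vowel)+4=y, s(cons)+8=a, e(vowel)+4=i.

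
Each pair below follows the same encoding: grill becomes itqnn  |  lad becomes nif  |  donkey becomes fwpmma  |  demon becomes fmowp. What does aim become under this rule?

iqo

The shift depends on letter class: consonant g→i is +2, but vowel i→q is +8. Vowels shift forward by 8 and consonants shift forward by 2.
On aim: a(vowel)+8=i, i(vowel)+8=q, m(cons)+2=o.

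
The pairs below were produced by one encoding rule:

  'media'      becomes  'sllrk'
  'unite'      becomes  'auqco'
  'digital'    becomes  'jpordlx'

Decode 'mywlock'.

In media: m→s is +6, e→l is +7, d→l is +8, i→r is +9 — the shift increases by 1 each position. The shift increases by 1 at each position, starting from +6: 6, 7, 8, ….
Decoding mywlock: m−6=g, y−7=r, w−8=o, l−9=c, o−10=e, c−11=r, k−12=y.

grocery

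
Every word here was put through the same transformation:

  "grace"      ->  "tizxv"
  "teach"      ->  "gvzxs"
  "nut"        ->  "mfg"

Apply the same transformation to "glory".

tolib

Letters are reflected about the middle of the alphabet (position → 25−position): Atbash.
On glory: g↔t, l↔o, o↔l, r↔i, y↔b.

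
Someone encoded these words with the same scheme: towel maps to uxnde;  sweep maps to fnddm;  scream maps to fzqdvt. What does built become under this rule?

t(19)→u(20) and o(14)→x(23) fit y≡15x+21 (mod 26); the inverse of 15 mod 26 is 7. This is an affine cipher: with a=0,…,z=25, each position x becomes (15x+21) mod 26.
For built: b(1)→15·1+21≡10=k; u(20)→15·20+21≡9=j; i(8)→15·8+21≡11=l; l(11)→15·11+21≡4=e; t(19)→15·19+21≡20=u (all mod 26).

kjleu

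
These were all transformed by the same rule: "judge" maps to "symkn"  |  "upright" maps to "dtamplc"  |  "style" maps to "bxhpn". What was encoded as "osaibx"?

Shifts by position in judge: pos 0: j→s (+9), pos 1: u→y (+4), pos 2: d→m (+9), pos 3: g→k (+4) — repeating every 2. The shifts repeat in a cycle of length 2: positions 0,1,… shift by +9, +4, then the pattern repeats.
Undoing it on osaibx: o−9=f, s−4=o, a−9=r, i−4=e, b−9=s, x−4=t.

forest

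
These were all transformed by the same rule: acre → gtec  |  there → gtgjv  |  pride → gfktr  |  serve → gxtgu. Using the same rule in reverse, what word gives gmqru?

Read the word backwards and shift each letter +2.
Decoding gmqru: shift back: g−2=e, m−2=k, q−2=o, r−2=p, u−2=s → ekops; then reverse → spoke.

spoke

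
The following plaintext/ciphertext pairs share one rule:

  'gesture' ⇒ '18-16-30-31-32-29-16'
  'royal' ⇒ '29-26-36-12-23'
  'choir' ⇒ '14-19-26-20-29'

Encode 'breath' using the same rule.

g is letter #7 and maps to 18: an offset of 11. Letters become their 1-based position plus 11 (so a→12, b→13, …).
Applying it to breath: b=2→13, r=18→29, e=5→16, a=1→12, t=20→31, h=8→19.

13-29-16-12-31-19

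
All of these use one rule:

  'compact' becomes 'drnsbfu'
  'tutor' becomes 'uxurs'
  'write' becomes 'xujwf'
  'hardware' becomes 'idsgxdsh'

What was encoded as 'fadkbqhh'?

Shifts by position in compact: pos 0: c→d (+1), pos 1: o→r (+3), pos 2: m→n (+1), pos 3: p→s (+3) — repeating every 2. The shifts repeat in a cycle of length 2: positions 0,1,… shift by +1, +3, then the pattern repeats.
Undoing it on fadkbqhh: f−1=e, a−3=x, d−1=c, k−3=h, b−1=a, q−3=n, h−1=g, h−3=e.

exchange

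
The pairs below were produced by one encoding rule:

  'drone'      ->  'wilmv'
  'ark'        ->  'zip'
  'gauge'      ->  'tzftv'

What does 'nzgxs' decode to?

match

Each pair mirrors across the alphabet (d↔w, r↔i, o↔l): positions sum to 25. Each letter is replaced by its mirror in the alphabet: a↔z, b↔y, c↔x, and so on (the Atbash cipher).
Undoing it on nzgxs: n↔m, z↔a, g↔t, x↔c, s↔h.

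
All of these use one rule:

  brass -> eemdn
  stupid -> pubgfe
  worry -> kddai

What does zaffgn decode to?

The output letters match the input read backwards, each shifted +12: brass reversed is ssarb. Two steps: reverse the string, then apply a Caesar shift of +12.
Reversing it on zaffgn: shift back: z−12=n, a−12=o, f−12=t, f−12=t, g−12=u, n−12=b → nottub; then reverse → button.

button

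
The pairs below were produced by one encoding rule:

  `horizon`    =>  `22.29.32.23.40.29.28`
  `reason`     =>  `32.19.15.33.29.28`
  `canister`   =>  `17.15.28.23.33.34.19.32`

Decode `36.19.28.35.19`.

h is letter #8 and maps to 22: an offset of 14. The number is (letter's place in the alphabet, a=1) + 14.
Undoing it on 36.19.28.35.19: 36→(36−14)÷1=22=v, 19→(19−14)÷1=5=e, 28→(28−14)÷1=14=n, 35→(35−14)÷1=21=u, 19→(19−14)÷1=5=e.

venue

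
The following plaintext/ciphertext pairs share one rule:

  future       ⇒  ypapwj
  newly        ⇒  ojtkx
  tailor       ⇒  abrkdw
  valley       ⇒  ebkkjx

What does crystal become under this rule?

f(5)→y(24) and u(20)→p(15) fit y≡15x+1 (mod 26); the inverse of 15 mod 26 is 7. Treating letters as 0–25, the rule is x ↦ 15x + 1 (mod 26).
On crystal: c(2)→15·2+1≡5=f; r(17)→15·17+1≡22=w; y(24)→15·24+1≡23=x; s(18)→15·18+1≡11=l; t(19)→15·19+1≡0=a; a(0)→15·0+1≡1=b; l(11)→15·11+1≡10=k (all mod 26).

fwxlabk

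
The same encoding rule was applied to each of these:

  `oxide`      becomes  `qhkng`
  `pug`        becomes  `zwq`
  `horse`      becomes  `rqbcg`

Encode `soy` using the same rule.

cqi

Two shifts are in play — +2 for a/e/i/o/u, +10 for every other letter.
For soy: s(cons)+10=c, o(vowel)+2=q, y(cons)+10=i.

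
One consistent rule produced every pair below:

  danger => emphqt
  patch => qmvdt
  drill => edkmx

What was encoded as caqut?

A repeating key of period 3 is used — shifts +1, +12, +2 over and over.
Undoing it on caqut: c−1=b, a−12=o, q−2=o, u−1=t, t−12=h.

booth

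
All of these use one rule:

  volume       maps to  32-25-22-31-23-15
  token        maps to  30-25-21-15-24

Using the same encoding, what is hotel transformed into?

18-25-30-15-22

v is letter #22 and maps to 32: an offset of 10. Each letter is replaced by its alphabet position (a=1..z=26) + 10.
For hotel: h=8→18, o=15→25, t=20→30, e=5→15, l=12→22.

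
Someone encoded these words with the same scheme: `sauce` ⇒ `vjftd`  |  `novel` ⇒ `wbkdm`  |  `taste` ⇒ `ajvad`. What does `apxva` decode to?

s(18)→v(21) and a(0)→j(9) fit y≡5x+9 (mod 26); the inverse of 5 mod 26 is 21. Treating letters as 0–25, the rule is x ↦ 5x + 9 (mod 26).
Undoing it on apxva: a(0)→21·(0−9)≡19=t; p(15)→21·(15−9)≡22=w; x(23)→21·(23−9)≡8=i; v(21)→21·(21−9)≡18=s; a(0)→21·(0−9)≡19=t (all mod 26).

twist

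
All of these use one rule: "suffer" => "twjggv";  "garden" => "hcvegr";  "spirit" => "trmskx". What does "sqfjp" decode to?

Shifts by position in suffer: pos 0: s→t (+1), pos 1: u→w (+2), pos 2: f→j (+4), pos 3: f→g (+1), pos 4: e→g (+2), pos 5: r→v (+4) — repeating every 3. The shifts repeat in a cycle of length 3: positions 0,1,… shift by +1, +2, +4, then the pattern repeats.
Decoding sqfjp: s−1=r, q−2=o, f−4=b, j−1=i, p−2=n.

robin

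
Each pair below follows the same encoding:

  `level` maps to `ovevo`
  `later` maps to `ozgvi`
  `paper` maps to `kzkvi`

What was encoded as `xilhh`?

Each pair mirrors across the alphabet (l↔o, e↔v, v↔e): positions sum to 25. This is the alphabet-reversal cipher (Atbash): a becomes z, b becomes y, etc.
Reversing it on xilhh: x↔c, i↔r, l↔o, h↔s, h↔s.

cross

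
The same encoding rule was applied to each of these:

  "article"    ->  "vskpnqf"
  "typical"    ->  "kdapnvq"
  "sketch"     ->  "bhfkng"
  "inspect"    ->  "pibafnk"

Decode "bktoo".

Each letter's alphabet position (a=0..z=25) is mapped through 9·x+21 mod 26 — an affine cipher.
Reversing it on bktoo: b(1)→3·(1−21)≡18=s; k(10)→3·(10−21)≡19=t; t(19)→3·(19−21)≡20=u; o(14)→3·(14−21)≡5=f; o(14)→3·(14−21)≡5=f (all mod 26).

stuff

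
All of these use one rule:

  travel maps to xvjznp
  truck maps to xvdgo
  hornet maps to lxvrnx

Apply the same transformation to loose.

The shift depends on letter class: consonant t→x is +4, but vowel a→j is +9. Vowels shift forward by 9 and consonants shift forward by 4.
On loose: l(cons)+4=p, o(vowel)+9=x, o(vowel)+9=x, s(cons)+4=w, e(vowel)+9=n.

pxxwn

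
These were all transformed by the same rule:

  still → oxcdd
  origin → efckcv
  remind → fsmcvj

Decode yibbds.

waffle

s(18)→o(14) and t(19)→x(23) fit y≡9x+8 (mod 26); the inverse of 9 mod 26 is 3. This is an affine cipher: with a=0,…,z=25, each position x becomes (9x+8) mod 26.
Undoing it on yibbds: y(24)→3·(24−8)≡22=w; i(8)→3·(8−8)≡0=a; b(1)→3·(1−8)≡5=f; b(1)→3·(1−8)≡5=f; d(3)→3·(3−8)≡11=l; s(18)→3·(18−8)≡4=e (all mod 26).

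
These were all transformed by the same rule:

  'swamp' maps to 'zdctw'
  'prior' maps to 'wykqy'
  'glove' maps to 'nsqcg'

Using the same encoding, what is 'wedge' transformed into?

dgkng

The shift depends on letter class: consonant s→z is +7, but vowel a→c is +2. Two shifts are in play — +2 for a/e/i/o/u, +7 for every other letter.
On wedge: w(cons)+7=d, e(vowel)+2=g, d(cons)+7=k, g(cons)+7=n, e(vowel)+2=g.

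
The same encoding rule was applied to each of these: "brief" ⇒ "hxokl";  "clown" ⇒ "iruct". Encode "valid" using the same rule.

Each letter is shifted forward by 6 in the alphabet (a Caesar shift of +6).
For valid: v+6=b, a+6=g, l+6=r, i+6=o, d+6=j.

bgroj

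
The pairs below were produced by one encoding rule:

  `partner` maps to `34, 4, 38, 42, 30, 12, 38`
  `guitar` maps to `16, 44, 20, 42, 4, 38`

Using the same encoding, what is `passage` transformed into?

p(#16)→34 and a(#1)→4: differences scale by 2, so n = 2·pos + 2. The formula is n = 2×(alphabet index, a=1) + 2.
On passage: p=16→34, a=1→4, s=19→40, s=19→40, a=1→4, g=7→16, e=5→12.

34, 4, 40, 40, 4, 16, 12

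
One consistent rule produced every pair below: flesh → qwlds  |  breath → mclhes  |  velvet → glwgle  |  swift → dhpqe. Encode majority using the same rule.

Vowels shift forward by 7 and consonants shift forward by 11.
For majority: m(cons)+11=x, a(vowel)+7=h, j(cons)+11=u, o(vowel)+7=v, r(cons)+11=c, i(vowel)+7=p, t(cons)+11=e, y(cons)+11=j.

xhuvcpej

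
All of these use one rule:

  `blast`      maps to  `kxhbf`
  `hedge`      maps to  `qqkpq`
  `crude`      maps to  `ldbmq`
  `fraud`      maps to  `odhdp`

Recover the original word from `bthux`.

shall

The shifts repeat in a cycle of length 3: positions 0,1,… shift by +9, +12, +7, then the pattern repeats.
Reversing it on bthux: b−9=s, t−12=h, h−7=a, u−9=l, x−12=l.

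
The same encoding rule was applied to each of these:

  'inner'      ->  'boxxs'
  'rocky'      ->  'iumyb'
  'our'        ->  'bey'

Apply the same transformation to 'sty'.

The output letters match the input read backwards, each shifted +10: inner reversed is renni. The word is reversed, then every letter is shifted forward by 10.
Applying it to sty: reverse → yts; then shift: y+10=i, t+10=d, s+10=c.

idc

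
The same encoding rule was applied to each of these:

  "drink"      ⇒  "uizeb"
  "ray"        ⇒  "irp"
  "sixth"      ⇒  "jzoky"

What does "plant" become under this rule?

Compare letters: d→u is +17, r→i is +17, i→z is +17 — a constant shift. Every letter moves 17 places later in the alphabet, wrapping around z→a.
On plant: p+17=g, l+17=c, a+17=r, n+17=e, t+17=k.

gcrek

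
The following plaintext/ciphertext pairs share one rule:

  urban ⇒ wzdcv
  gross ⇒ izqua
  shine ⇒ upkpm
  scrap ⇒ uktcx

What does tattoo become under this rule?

vivvwq

Shifts by position in urban: pos 0: u→w (+2), pos 1: r→z (+8), pos 2: b→d (+2), pos 3: a→c (+2), pos 4: n→v (+8) — repeating every 3. It's a Vigenère-style cipher with numeric key [2,8,2]: position i shifts by key[i mod 3].
On tattoo: t+2=v, a+8=i, t+2=v, t+2=v, o+8=w, o+2=q.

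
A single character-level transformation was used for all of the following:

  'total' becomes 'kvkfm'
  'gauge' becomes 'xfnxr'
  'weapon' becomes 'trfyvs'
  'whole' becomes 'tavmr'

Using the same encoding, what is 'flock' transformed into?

t(19)→k(10) and o(14)→v(21) fit y≡3x+5 (mod 26); the inverse of 3 mod 26 is 9. Treating letters as 0–25, the rule is x ↦ 3x + 5 (mod 26).
For flock: f(5)→3·5+5≡20=u; l(11)→3·11+5≡12=m; o(14)→3·14+5≡21=v; c(2)→3·2+5≡11=l; k(10)→3·10+5≡9=j (all mod 26).

umvlj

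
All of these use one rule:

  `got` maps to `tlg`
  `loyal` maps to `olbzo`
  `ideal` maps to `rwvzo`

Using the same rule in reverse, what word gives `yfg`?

but

Each pair mirrors across the alphabet (g↔t, o↔l, t↔g): positions sum to 25. Letters are reflected about the middle of the alphabet (position → 25−position): Atbash.
Reversing it on yfg: y↔b, f↔u, g↔t.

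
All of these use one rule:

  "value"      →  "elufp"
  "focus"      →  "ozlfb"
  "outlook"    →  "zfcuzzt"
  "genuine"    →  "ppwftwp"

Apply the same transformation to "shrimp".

bqatvy

The shift depends on letter class: consonant v→e is +9, but vowel a→l is +11. The rule splits by letter class: vowels +11, consonants +9.
Applying it to shrimp: s(cons)+9=b, h(cons)+9=q, r(cons)+9=a, i(vowel)+11=t, m(cons)+9=v, p(cons)+9=y.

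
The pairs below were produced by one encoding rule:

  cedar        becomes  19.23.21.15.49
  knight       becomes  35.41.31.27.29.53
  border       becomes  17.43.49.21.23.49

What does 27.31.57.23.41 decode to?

With a=1..z=26, the number is 2·pos + 13.
Undoing it on 27.31.57.23.41: 27→(27−13)÷2=7=g, 31→(31−13)÷2=9=i, 57→(57−13)÷2=22=v, 23→(23−13)÷2=5=e, 41→(41−13)÷2=14=n.

given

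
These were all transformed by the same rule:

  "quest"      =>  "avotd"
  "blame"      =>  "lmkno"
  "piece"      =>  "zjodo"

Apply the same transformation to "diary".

Shifts by position in quest: pos 0: q→a (+10), pos 1: u→v (+1), pos 2: e→o (+10), pos 3: s→t (+1) — repeating every 2. It's a Vigenère-style cipher with numeric key [10,1]: position i shifts by key[i mod 2].
On diary: d+10=n, i+1=j, a+10=k, r+1=s, y+10=i.

njksi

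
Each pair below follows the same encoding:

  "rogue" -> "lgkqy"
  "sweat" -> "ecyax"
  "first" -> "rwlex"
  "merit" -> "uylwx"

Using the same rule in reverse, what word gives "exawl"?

stair

r(17)→l(11) and o(14)→g(6) fit y≡19x+0 (mod 26); the inverse of 19 mod 26 is 11. Treating letters as 0–25, the rule is x ↦ 19x + 0 (mod 26).
Decoding exawl: e(4)→11·(4−0)≡18=s; x(23)→11·(23−0)≡19=t; a(0)→11·(0−0)≡0=a; w(22)→11·(22−0)≡8=i; l(11)→11·(11−0)≡17=r (all mod 26).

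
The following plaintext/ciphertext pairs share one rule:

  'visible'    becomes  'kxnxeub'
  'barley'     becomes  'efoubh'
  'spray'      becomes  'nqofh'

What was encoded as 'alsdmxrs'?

function

v(21)→k(10) and i(8)→x(23) fit y≡25x+5 (mod 26); the inverse of 25 mod 26 is 25. Each letter's alphabet position (a=0..z=25) is mapped through 25·x+5 mod 26 — an affine cipher.
Decoding alsdmxrs: a(0)→25·(0−5)≡5=f; l(11)→25·(11−5)≡20=u; s(18)→25·(18−5)≡13=n; d(3)→25·(3−5)≡2=c; m(12)→25·(12−5)≡19=t; x(23)→25·(23−5)≡8=i; r(17)→25·(17−5)≡14=o; s(18)→25·(18−5)≡13=n (all mod 26).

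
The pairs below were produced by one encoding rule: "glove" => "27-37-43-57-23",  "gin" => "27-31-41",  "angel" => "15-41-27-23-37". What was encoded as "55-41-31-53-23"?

unite

g(#7)→27 and l(#12)→37: differences scale by 2, so n = 2·pos + 13. Each letter becomes 2×(its alphabet position, a=1..z=26) + 13.
Decoding 55-41-31-53-23: 55→(55−13)÷2=21=u, 41→(41−13)÷2=14=n, 31→(31−13)÷2=9=i, 53→(53−13)÷2=20=t, 23→(23−13)÷2=5=e.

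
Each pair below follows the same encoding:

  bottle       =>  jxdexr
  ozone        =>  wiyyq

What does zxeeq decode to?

route

In bottle: b→j is +8, o→x is +9, t→d is +10, t→e is +11 — the shift increases by 1 each position. The shift increases by 1 at each position, starting from +8: 8, 9, 10, ….
Decoding zxeeq: z−8=r, x−9=o, e−10=u, e−11=t, q−12=e.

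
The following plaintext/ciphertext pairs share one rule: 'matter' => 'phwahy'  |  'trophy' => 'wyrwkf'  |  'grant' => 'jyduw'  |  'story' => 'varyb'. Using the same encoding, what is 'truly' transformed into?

A repeating key of period 2 is used — shifts +3, +7 over and over.
For truly: t+3=w, r+7=y, u+3=x, l+7=s, y+3=b.

wyxsb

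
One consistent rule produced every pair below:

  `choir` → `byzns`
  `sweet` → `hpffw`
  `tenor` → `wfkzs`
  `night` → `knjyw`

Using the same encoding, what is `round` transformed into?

szlkq

c(2)→b(1) and h(7)→y(24) fit y≡15x+23 (mod 26); the inverse of 15 mod 26 is 7. Treating letters as 0–25, the rule is x ↦ 15x + 23 (mod 26).
Applying it to round: r(17)→15·17+23≡18=s; o(14)→15·14+23≡25=z; u(20)→15·20+23≡11=l; n(13)→15·13+23≡10=k; d(3)→15·3+23≡16=q (all mod 26).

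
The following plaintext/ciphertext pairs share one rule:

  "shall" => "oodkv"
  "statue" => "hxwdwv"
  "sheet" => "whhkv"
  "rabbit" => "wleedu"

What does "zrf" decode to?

The output letters match the input read backwards, each shifted +3: shall reversed is llahs. Two steps: reverse the string, then apply a Caesar shift of +3.
Decoding zrf: shift back: z−3=w, r−3=o, f−3=c → woc; then reverse → cow.

cow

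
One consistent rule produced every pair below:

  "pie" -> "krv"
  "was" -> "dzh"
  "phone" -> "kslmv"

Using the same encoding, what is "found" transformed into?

ulfmw

Each pair mirrors across the alphabet (p↔k, i↔r, e↔v): positions sum to 25. Letters are reflected about the middle of the alphabet (position → 25−position): Atbash.
On found: f↔u, o↔l, u↔f, n↔m, d↔w.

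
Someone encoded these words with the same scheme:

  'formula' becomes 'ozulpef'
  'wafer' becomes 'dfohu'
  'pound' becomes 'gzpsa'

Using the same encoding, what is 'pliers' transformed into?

f(5)→o(14) and o(14)→z(25) fit y≡7x+5 (mod 26); the inverse of 7 mod 26 is 15. Each letter's alphabet position (a=0..z=25) is mapped through 7·x+5 mod 26 — an affine cipher.
For pliers: p(15)→7·15+5≡6=g; l(11)→7·11+5≡4=e; i(8)→7·8+5≡9=j; e(4)→7·4+5≡7=h; r(17)→7·17+5≡20=u; s(18)→7·18+5≡1=b (all mod 26).

gejhub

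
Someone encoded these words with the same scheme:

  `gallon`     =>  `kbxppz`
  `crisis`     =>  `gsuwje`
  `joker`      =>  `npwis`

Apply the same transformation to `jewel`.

Shifts by position in gallon: pos 0: g→k (+4), pos 1: a→b (+1), pos 2: l→x (+12), pos 3: l→p (+4), pos 4: o→p (+1), pos 5: n→z (+12) — repeating every 3. The shifts repeat in a cycle of length 3: positions 0,1,… shift by +4, +1, +12, then the pattern repeats.
On jewel: j+4=n, e+1=f, w+12=i, e+4=i, l+1=m.

nfiim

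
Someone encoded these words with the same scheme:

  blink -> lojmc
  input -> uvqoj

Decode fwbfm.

The output letters match the input read backwards, each shifted +1: blink reversed is knilb. The word is reversed, then every letter is shifted forward by 1.
Reversing it on fwbfm: shift back: f−1=e, w−1=v, b−1=a, f−1=e, m−1=l → evael; then reverse → leave.

leave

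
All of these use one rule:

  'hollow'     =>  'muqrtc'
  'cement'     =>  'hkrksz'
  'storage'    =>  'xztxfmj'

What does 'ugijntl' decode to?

padding

Shifts by position in hollow: pos 0: h→m (+5), pos 1: o→u (+6), pos 2: l→q (+5), pos 3: l→r (+6) — repeating every 2. The shifts repeat in a cycle of length 2: positions 0,1,… shift by +5, +6, then the pattern repeats.
Decoding ugijntl: u−5=p, g−6=a, i−5=d, j−6=d, n−5=i, t−6=n, l−5=g.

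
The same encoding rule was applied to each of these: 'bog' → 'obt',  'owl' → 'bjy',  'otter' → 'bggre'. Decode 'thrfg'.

Compare letters: b→o is +13, o→b is +13, g→t is +13 — a constant shift. Each letter is shifted forward by 13 in the alphabet (a Caesar shift of +13).
Decoding thrfg: t−13=g, h−13=u, r−13=e, f−13=s, g−13=t.

guest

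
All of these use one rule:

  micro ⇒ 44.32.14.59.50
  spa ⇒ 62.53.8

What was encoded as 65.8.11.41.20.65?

m(#13)→44 and i(#9)→32: differences scale by 3, so n = 3·pos + 5. Each letter becomes 3×(its alphabet position, a=1..z=26) + 5.
Undoing it on 65.8.11.41.20.65: 65→(65−5)÷3=20=t, 8→(8−5)÷3=1=a, 11→(11−5)÷3=2=b, 41→(41−5)÷3=12=l, 20→(20−5)÷3=5=e, 65→(65−5)÷3=20=t.

tablet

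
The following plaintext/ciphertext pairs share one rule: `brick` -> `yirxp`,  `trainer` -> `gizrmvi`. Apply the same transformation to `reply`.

Each pair mirrors across the alphabet (b↔y, r↔i, i↔r): positions sum to 25. Each letter is replaced by its mirror in the alphabet: a↔z, b↔y, c↔x, and so on (the Atbash cipher).
On reply: r↔i, e↔v, p↔k, l↔o, y↔b.

ivkob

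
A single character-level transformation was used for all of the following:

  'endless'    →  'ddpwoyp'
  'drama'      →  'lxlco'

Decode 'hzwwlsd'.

Two steps: reverse the string, then apply a Caesar shift of +11.
Decoding hzwwlsd: shift back: h−11=w, z−11=o, w−11=l, w−11=l, l−11=a, s−11=h, d−11=s → wollahs; then reverse → shallow.

shallow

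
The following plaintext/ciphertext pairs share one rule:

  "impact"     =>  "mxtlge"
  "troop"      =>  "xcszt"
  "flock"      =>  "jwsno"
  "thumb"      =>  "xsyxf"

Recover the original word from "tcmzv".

Shifts by position in impact: pos 0: i→m (+4), pos 1: m→x (+11), pos 2: p→t (+4), pos 3: a→l (+11) — repeating every 2. A repeating key of period 2 is used — shifts +4, +11 over and over.
Decoding tcmzv: t−4=p, c−11=r, m−4=i, z−11=o, v−4=r.

prior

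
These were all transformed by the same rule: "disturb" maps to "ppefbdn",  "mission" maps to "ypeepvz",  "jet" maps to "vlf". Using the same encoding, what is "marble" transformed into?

Two shifts are in play — +7 for a/e/i/o/u, +12 for every other letter.
For marble: m(cons)+12=y, a(vowel)+7=h, r(cons)+12=d, b(cons)+12=n, l(cons)+12=x, e(vowel)+7=l.

yhdnxl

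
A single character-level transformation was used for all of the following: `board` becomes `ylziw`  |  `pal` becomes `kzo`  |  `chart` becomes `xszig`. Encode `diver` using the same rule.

wrevi

Letters are reflected about the middle of the alphabet (position → 25−position): Atbash.
On diver: d↔w, i↔r, v↔e, e↔v, r↔i.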